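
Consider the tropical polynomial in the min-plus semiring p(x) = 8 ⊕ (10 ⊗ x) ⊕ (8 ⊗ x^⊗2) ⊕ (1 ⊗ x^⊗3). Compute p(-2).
p(-2) = -5

A tropical monomial a ⊗ x^⊗i evaluates to a + i · x. Evaluating each term at x = -2:
  Term 0 contributes 8 + 0 · -2 = 8
  Term 1 contributes 10 + 1 · -2 = 8
  Term 2 contributes 8 + 2 · -2 = 4
  Term 3 contributes 1 + 3 · -2 = -5
p(-2) = ⊕ of these = min[8, 8, 4, -5] = -5.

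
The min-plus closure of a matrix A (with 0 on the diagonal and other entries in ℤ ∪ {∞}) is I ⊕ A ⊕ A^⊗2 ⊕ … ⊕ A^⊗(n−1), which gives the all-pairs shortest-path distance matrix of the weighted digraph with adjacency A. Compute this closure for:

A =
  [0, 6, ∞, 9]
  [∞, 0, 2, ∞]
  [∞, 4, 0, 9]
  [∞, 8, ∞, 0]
Closure =
  [0, 6, 8, 9]
  [∞, 0, 2, 11]
  [∞, 4, 0, 9]
  [∞, 8, 10, 0]

This is the Floyd-Warshall all-pairs shortest-path computation. For each intermediate vertex k = 0, 1, …, 3, update dist[i][j] ← min(dist[i][j], dist[i][k] + dist[k][j]). The final matrix gives, for each (i, j), the minimum total weight of any directed path from i to j (possibly empty when i = j).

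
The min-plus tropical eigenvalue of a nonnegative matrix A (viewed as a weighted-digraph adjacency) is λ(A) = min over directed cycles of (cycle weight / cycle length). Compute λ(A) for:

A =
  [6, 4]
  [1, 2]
λ(A) = 2

Enumerate directed cycles and compute their means (weight / length). Sample:
  cycle 0 → 0: weight = 6, length = 1, mean = 6/1 ≈ 6.000
  cycle 1 → 1: weight = 2, length = 1, mean = 2/1 ≈ 2.000
  cycle 0 → 1 → 0: weight = 5, length = 2, mean = 5/2 ≈ 2.500
  cycle 1 → 0 → 1: weight = 5, length = 2, mean = 5/2 ≈ 2.500
Minimum mean = 2.000, attained e.g. along the cycle 1 → 1 with weight 2 and length 1. So λ(A) = 2/1 = 2.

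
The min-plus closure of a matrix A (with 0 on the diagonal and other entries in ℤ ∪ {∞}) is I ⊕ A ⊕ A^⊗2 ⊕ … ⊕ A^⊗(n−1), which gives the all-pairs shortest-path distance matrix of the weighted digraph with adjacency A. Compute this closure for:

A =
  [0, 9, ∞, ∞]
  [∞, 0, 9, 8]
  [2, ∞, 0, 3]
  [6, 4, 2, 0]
Closure =
  [0, 9, 18, 17]
  [11, 0, 9, 8]
  [2, 7, 0, 3]
  [4, 4, 2, 0]

This is the Floyd-Warshall all-pairs shortest-path computation. For each intermediate vertex k = 0, 1, …, 3, update dist[i][j] ← min(dist[i][j], dist[i][k] + dist[k][j]). The final matrix gives, for each (i, j), the minimum total weight of any directed path from i to j (possibly empty when i = j).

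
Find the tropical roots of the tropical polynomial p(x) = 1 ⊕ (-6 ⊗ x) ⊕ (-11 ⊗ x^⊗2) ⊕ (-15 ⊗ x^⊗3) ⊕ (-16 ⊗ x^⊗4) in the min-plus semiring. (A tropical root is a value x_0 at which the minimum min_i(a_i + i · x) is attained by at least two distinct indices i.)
Roots: {1, 4, 5, 7}

Each tropical root is a break point of the lower envelope of the lines y = a_i + i · x (there are 5 lines, with slopes 0, 1, ..., 4). Only the lines that attain the minimum somewhere contribute to roots; other lines are dominated. Here the surviving (envelope) indices are i = 4, i = 3, i = 2, i = 1, i = 0.
Intersections between consecutive envelope lines give the roots: for adjacent envelope indices i < j the intersection is x = (a_i − a_j) / (j − i). Reading off the sorted break points: {1, 4, 5, 7}.
Verification: at each break x_0, at least two indices attain the minimum of min_i(a_i + i · x_0).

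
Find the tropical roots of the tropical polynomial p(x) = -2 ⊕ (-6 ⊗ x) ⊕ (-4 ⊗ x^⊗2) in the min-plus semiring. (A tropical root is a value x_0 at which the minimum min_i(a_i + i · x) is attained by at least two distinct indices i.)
Roots: {-2, 4}

Each tropical root is a break point of the lower envelope of the lines y = a_i + i · x (there are 3 lines, with slopes 0, 1, ..., 2). Only the lines that attain the minimum somewhere contribute to roots; other lines are dominated. Here the surviving (envelope) indices are i = 2, i = 1, i = 0.
Intersections between consecutive envelope lines give the roots: for adjacent envelope indices i < j the intersection is x = (a_i − a_j) / (j − i). Reading off the sorted break points: {-2, 4}.
Verification: at each break x_0, at least two indices attain the minimum of min_i(a_i + i · x_0).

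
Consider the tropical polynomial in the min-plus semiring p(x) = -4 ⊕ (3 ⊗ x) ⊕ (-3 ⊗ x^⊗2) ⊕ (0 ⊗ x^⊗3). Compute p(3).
p(3) = -4

A tropical monomial a ⊗ x^⊗i evaluates to a + i · x. Evaluating each term at x = 3:
  Term 0 contributes -4 + 0 · 3 = -4
  Term 1 contributes 3 + 1 · 3 = 6
  Term 2 contributes -3 + 2 · 3 = 3
  Term 3 contributes 0 + 3 · 3 = 9
p(3) = ⊕ of these = min[-4, 6, 3, 9] = -4.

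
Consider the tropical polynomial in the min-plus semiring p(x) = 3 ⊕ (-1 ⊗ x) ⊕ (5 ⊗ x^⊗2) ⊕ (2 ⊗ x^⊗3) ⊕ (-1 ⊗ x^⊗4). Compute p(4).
p(4) = 3

A tropical monomial a ⊗ x^⊗i evaluates to a + i · x. Evaluating each term at x = 4:
  Term 0 contributes 3 + 0 · 4 = 3
  Term 1 contributes -1 + 1 · 4 = 3
  Term 2 contributes 5 + 2 · 4 = 13
  Term 3 contributes 2 + 3 · 4 = 14
  Term 4 contributes -1 + 4 · 4 = 15
p(4) = ⊕ of these = min[3, 3, 13, 14, 15] = 3.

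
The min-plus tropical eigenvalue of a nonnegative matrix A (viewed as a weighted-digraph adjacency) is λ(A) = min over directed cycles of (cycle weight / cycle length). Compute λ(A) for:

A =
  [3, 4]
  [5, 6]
λ(A) = 3

Enumerate directed cycles and compute their means (weight / length). Sample:
  cycle 0 → 0: weight = 3, length = 1, mean = 3/1 ≈ 3.000
  cycle 1 → 1: weight = 6, length = 1, mean = 6/1 ≈ 6.000
  cycle 0 → 1 → 0: weight = 9, length = 2, mean = 9/2 ≈ 4.500
  cycle 1 → 0 → 1: weight = 9, length = 2, mean = 9/2 ≈ 4.500
Minimum mean = 3.000, attained e.g. along the cycle 0 → 0 with weight 3 and length 1. So λ(A) = 3/1 = 3.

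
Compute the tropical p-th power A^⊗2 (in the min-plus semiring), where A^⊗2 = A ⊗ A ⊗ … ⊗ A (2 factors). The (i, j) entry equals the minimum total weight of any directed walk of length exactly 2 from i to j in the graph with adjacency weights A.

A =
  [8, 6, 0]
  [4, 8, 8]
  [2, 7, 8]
A^⊗2 =
  [2, 7, 8]
  [10, 10, 4]
  [10, 8, 2]

Each entry (A^⊗2)_ij equals the minimum over all length-2 walks i = v_0 → v_1 → … → v_2 = j of Σ_t A[v_t][v_{t+1}]. For example, for (i, j) = (0, 2) we minimise over 3 possible intermediate vertex sequences; the minimum is 8, attained along the walk 0 → 0 → 2.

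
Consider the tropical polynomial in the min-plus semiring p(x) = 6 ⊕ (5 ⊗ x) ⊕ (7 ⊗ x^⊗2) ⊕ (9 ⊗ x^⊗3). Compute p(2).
p(2) = 6

A tropical monomial a ⊗ x^⊗i evaluates to a + i · x. Evaluating each term at x = 2:
  Term 0 contributes 6 + 0 · 2 = 6
  Term 1 contributes 5 + 1 · 2 = 7
  Term 2 contributes 7 + 2 · 2 = 11
  Term 3 contributes 9 + 3 · 2 = 15
p(2) = ⊕ of these = min[6, 7, 11, 15] = 6.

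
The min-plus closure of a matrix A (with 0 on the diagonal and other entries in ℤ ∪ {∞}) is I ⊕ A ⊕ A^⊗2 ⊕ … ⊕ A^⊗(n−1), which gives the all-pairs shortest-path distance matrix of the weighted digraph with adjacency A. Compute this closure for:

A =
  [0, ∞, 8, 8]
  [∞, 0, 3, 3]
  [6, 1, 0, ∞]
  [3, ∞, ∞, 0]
Closure =
  [0, 9, 8, 8]
  [6, 0, 3, 3]
  [6, 1, 0, 4]
  [3, 12, 11, 0]

This is the Floyd-Warshall all-pairs shortest-path computation. For each intermediate vertex k = 0, 1, …, 3, update dist[i][j] ← min(dist[i][j], dist[i][k] + dist[k][j]). The final matrix gives, for each (i, j), the minimum total weight of any directed path from i to j (possibly empty when i = j).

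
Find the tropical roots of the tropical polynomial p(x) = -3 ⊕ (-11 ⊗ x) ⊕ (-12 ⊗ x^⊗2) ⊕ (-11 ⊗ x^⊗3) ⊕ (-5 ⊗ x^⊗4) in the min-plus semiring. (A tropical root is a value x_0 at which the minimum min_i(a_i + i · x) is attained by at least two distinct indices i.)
Roots: {-6, -1, 1, 8}

Each tropical root is a break point of the lower envelope of the lines y = a_i + i · x (there are 5 lines, with slopes 0, 1, ..., 4). Only the lines that attain the minimum somewhere contribute to roots; other lines are dominated. Here the surviving (envelope) indices are i = 4, i = 3, i = 2, i = 1, i = 0.
Intersections between consecutive envelope lines give the roots: for adjacent envelope indices i < j the intersection is x = (a_i − a_j) / (j − i). Reading off the sorted break points: {-6, -1, 1, 8}.
Verification: at each break x_0, at least two indices attain the minimum of min_i(a_i + i · x_0).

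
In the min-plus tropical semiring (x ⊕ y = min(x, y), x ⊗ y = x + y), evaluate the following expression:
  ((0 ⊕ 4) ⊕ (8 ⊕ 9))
((0 ⊕ 4) ⊕ (8 ⊕ 9)) = 0

Expand innermost to outermost. Recall ⊕ takes the minimum of its arguments and ⊗ takes their sum. Working out the expression ((0 ⊕ 4) ⊕ (8 ⊕ 9)) gives 0.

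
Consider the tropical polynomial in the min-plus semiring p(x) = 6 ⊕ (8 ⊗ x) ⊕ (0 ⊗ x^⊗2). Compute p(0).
p(0) = 0

A tropical monomial a ⊗ x^⊗i evaluates to a + i · x. Evaluating each term at x = 0:
  Term 0 contributes 6 + 0 · 0 = 6
  Term 1 contributes 8 + 1 · 0 = 8
  Term 2 contributes 0 + 2 · 0 = 0
p(0) = ⊕ of these = min[6, 8, 0] = 0.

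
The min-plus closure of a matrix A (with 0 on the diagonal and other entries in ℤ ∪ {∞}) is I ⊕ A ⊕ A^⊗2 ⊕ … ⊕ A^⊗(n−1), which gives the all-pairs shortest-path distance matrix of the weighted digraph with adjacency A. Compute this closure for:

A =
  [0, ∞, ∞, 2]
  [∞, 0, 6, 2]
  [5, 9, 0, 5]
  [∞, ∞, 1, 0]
Closure =
  [0, 12, 3, 2]
  [8, 0, 3, 2]
  [5, 9, 0, 5]
  [6, 10, 1, 0]

This is the Floyd-Warshall all-pairs shortest-path computation. For each intermediate vertex k = 0, 1, …, 3, update dist[i][j] ← min(dist[i][j], dist[i][k] + dist[k][j]). The final matrix gives, for each (i, j), the minimum total weight of any directed path from i to j (possibly empty when i = j).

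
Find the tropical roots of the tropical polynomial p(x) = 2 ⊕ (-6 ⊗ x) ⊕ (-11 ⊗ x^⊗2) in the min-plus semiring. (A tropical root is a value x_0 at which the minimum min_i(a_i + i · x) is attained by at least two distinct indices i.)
Roots: {5, 8}

Each tropical root is a break point of the lower envelope of the lines y = a_i + i · x (there are 3 lines, with slopes 0, 1, ..., 2). Only the lines that attain the minimum somewhere contribute to roots; other lines are dominated. Here the surviving (envelope) indices are i = 2, i = 1, i = 0.
Intersections between consecutive envelope lines give the roots: for adjacent envelope indices i < j the intersection is x = (a_i − a_j) / (j − i). Reading off the sorted break points: {5, 8}.
Verification: at each break x_0, at least two indices attain the minimum of min_i(a_i + i · x_0).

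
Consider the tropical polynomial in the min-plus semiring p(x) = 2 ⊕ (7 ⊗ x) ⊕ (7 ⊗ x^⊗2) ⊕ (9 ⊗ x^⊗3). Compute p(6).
p(6) = 2

A tropical monomial a ⊗ x^⊗i evaluates to a + i · x. Evaluating each term at x = 6:
  Term 0 contributes 2 + 0 · 6 = 2
  Term 1 contributes 7 + 1 · 6 = 13
  Term 2 contributes 7 + 2 · 6 = 19
  Term 3 contributes 9 + 3 · 6 = 27
p(6) = ⊕ of these = min[2, 13, 19, 27] = 2.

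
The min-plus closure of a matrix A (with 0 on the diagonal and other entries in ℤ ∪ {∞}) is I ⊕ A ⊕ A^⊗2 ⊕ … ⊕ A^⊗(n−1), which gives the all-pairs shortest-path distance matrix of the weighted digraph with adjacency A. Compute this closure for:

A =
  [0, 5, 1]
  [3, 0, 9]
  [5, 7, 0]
Closure =
  [0, 5, 1]
  [3, 0, 4]
  [5, 7, 0]

This is the Floyd-Warshall all-pairs shortest-path computation. For each intermediate vertex k = 0, 1, …, 2, update dist[i][j] ← min(dist[i][j], dist[i][k] + dist[k][j]). The final matrix gives, for each (i, j), the minimum total weight of any directed path from i to j (possibly empty when i = j).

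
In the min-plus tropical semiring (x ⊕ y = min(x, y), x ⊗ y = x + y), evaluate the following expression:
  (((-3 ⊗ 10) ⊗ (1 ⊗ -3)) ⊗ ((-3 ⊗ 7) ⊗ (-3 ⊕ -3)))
(((-3 ⊗ 10) ⊗ (1 ⊗ -3)) ⊗ ((-3 ⊗ 7) ⊗ (-3 ⊕ -3))) = 6

Expand innermost to outermost. Recall ⊕ takes the minimum of its arguments and ⊗ takes their sum. Working out the expression (((-3 ⊗ 10) ⊗ (1 ⊗ -3)) ⊗ ((-3 ⊗ 7) ⊗ (-3 ⊕ -3))) gives 6.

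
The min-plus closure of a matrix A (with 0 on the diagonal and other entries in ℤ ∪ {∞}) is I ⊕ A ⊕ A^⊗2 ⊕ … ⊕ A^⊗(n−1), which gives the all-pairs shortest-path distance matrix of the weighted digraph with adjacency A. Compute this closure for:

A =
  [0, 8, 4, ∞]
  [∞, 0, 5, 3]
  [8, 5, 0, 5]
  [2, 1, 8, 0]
Closure =
  [0, 8, 4, 9]
  [5, 0, 5, 3]
  [7, 5, 0, 5]
  [2, 1, 6, 0]

This is the Floyd-Warshall all-pairs shortest-path computation. For each intermediate vertex k = 0, 1, …, 3, update dist[i][j] ← min(dist[i][j], dist[i][k] + dist[k][j]). The final matrix gives, for each (i, j), the minimum total weight of any directed path from i to j (possibly empty when i = j).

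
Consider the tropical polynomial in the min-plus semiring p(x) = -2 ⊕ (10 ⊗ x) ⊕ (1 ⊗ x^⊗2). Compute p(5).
p(5) = -2

A tropical monomial a ⊗ x^⊗i evaluates to a + i · x. Evaluating each term at x = 5:
  Term 0 contributes -2 + 0 · 5 = -2
  Term 1 contributes 10 + 1 · 5 = 15
  Term 2 contributes 1 + 2 · 5 = 11
p(5) = ⊕ of these = min[-2, 15, 11] = -2.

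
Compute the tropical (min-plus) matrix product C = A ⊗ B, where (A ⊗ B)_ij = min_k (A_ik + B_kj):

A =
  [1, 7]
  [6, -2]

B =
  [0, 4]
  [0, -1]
A ⊗ B =
  [1, 5]
  [-2, -3]

Apply the min-plus product entry-by-entry:
  C[0][0] = min over k of (A[0][0] + B[0][0] = 1 + 0 = 1, A[0][1] + B[1][0] = 7 + 0 = 7) = 1 (attained at k = 0)
  C[0][1] = min over k of (A[0][0] + B[0][1] = 1 + 4 = 5, A[0][1] + B[1][1] = 7 + -1 = 6) = 5 (attained at k = 0)
  C[1][0] = min over k of (A[1][0] + B[0][0] = 6 + 0 = 6, A[1][1] + B[1][0] = -2 + 0 = -2) = -2 (attained at k = 1)
  C[1][1] = min over k of (A[1][0] + B[0][1] = 6 + 4 = 10, A[1][1] + B[1][1] = -2 + -1 = -3) = -3 (attained at k = 1)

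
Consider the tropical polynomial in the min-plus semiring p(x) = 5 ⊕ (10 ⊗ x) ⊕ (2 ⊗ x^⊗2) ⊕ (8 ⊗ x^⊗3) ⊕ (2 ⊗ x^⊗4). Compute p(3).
p(3) = 5

A tropical monomial a ⊗ x^⊗i evaluates to a + i · x. Evaluating each term at x = 3:
  Term 0 contributes 5 + 0 · 3 = 5
  Term 1 contributes 10 + 1 · 3 = 13
  Term 2 contributes 2 + 2 · 3 = 8
  Term 3 contributes 8 + 3 · 3 = 17
  Term 4 contributes 2 + 4 · 3 = 14
p(3) = ⊕ of these = min[5, 13, 8, 17, 14] = 5.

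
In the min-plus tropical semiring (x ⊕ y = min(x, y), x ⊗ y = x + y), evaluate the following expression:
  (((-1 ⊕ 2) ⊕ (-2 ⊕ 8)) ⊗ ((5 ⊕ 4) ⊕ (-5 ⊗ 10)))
(((-1 ⊕ 2) ⊕ (-2 ⊕ 8)) ⊗ ((5 ⊕ 4) ⊕ (-5 ⊗ 10))) = 2

Expand innermost to outermost. Recall ⊕ takes the minimum of its arguments and ⊗ takes their sum. Working out the expression (((-1 ⊕ 2) ⊕ (-2 ⊕ 8)) ⊗ ((5 ⊕ 4) ⊕ (-5 ⊗ 10))) gives 2.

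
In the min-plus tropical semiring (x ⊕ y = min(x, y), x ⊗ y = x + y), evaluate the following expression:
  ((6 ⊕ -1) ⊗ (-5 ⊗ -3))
((6 ⊕ -1) ⊗ (-5 ⊗ -3)) = -9

Expand innermost to outermost. Recall ⊕ takes the minimum of its arguments and ⊗ takes their sum. Working out the expression ((6 ⊕ -1) ⊗ (-5 ⊗ -3)) gives -9.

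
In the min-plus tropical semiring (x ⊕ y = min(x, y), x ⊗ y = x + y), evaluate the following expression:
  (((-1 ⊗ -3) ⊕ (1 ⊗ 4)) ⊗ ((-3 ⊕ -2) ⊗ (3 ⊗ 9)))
(((-1 ⊗ -3) ⊕ (1 ⊗ 4)) ⊗ ((-3 ⊕ -2) ⊗ (3 ⊗ 9))) = 5

Expand innermost to outermost. Recall ⊕ takes the minimum of its arguments and ⊗ takes their sum. Working out the expression (((-1 ⊗ -3) ⊕ (1 ⊗ 4)) ⊗ ((-3 ⊕ -2) ⊗ (3 ⊗ 9))) gives 5.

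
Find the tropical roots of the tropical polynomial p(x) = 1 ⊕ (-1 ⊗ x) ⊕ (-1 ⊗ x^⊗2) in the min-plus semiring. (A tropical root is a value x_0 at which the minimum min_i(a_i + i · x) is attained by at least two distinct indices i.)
Roots: {0, 2}

Each tropical root is a break point of the lower envelope of the lines y = a_i + i · x (there are 3 lines, with slopes 0, 1, ..., 2). Only the lines that attain the minimum somewhere contribute to roots; other lines are dominated. Here the surviving (envelope) indices are i = 2, i = 1, i = 0.
Intersections between consecutive envelope lines give the roots: for adjacent envelope indices i < j the intersection is x = (a_i − a_j) / (j − i). Reading off the sorted break points: {0, 2}.
Verification: at each break x_0, at least two indices attain the minimum of min_i(a_i + i · x_0).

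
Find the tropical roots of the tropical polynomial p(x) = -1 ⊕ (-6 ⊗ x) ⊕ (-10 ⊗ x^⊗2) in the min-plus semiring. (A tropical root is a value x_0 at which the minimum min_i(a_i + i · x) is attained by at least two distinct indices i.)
Roots: {4, 5}

Each tropical root is a break point of the lower envelope of the lines y = a_i + i · x (there are 3 lines, with slopes 0, 1, ..., 2). Only the lines that attain the minimum somewhere contribute to roots; other lines are dominated. Here the surviving (envelope) indices are i = 2, i = 1, i = 0.
Intersections between consecutive envelope lines give the roots: for adjacent envelope indices i < j the intersection is x = (a_i − a_j) / (j − i). Reading off the sorted break points: {4, 5}.
Verification: at each break x_0, at least two indices attain the minimum of min_i(a_i + i · x_0).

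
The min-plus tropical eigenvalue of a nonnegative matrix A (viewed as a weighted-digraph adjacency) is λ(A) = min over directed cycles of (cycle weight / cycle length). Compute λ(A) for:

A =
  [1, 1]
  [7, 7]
λ(A) = 1

Enumerate directed cycles and compute their means (weight / length). Sample:
  cycle 0 → 0: weight = 1, length = 1, mean = 1/1 ≈ 1.000
  cycle 1 → 1: weight = 7, length = 1, mean = 7/1 ≈ 7.000
  cycle 0 → 1 → 0: weight = 8, length = 2, mean = 8/2 ≈ 4.000
  cycle 1 → 0 → 1: weight = 8, length = 2, mean = 8/2 ≈ 4.000
Minimum mean = 1.000, attained e.g. along the cycle 0 → 0 with weight 1 and length 1. So λ(A) = 1/1 = 1.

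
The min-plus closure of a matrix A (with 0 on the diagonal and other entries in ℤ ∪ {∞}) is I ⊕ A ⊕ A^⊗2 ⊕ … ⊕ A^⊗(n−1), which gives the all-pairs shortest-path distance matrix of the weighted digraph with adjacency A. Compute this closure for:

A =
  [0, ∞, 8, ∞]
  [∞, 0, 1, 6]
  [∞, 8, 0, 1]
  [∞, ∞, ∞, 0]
Closure =
  [0, 16, 8, 9]
  [∞, 0, 1, 2]
  [∞, 8, 0, 1]
  [∞, ∞, ∞, 0]

This is the Floyd-Warshall all-pairs shortest-path computation. For each intermediate vertex k = 0, 1, …, 3, update dist[i][j] ← min(dist[i][j], dist[i][k] + dist[k][j]). The final matrix gives, for each (i, j), the minimum total weight of any directed path from i to j (possibly empty when i = j).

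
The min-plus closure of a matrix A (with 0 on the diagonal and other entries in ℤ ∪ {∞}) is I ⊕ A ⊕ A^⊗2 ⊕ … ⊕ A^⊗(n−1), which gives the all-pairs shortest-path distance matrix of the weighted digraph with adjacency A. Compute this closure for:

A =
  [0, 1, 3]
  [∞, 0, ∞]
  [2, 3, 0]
Closure =
  [0, 1, 3]
  [∞, 0, ∞]
  [2, 3, 0]

This is the Floyd-Warshall all-pairs shortest-path computation. For each intermediate vertex k = 0, 1, …, 2, update dist[i][j] ← min(dist[i][j], dist[i][k] + dist[k][j]). The final matrix gives, for each (i, j), the minimum total weight of any directed path from i to j (possibly empty when i = j).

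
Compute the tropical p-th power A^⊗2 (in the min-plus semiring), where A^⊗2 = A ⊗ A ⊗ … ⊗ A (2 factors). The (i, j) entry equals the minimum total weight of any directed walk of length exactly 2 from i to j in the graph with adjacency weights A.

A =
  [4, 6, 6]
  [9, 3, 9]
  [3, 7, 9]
A^⊗2 =
  [8, 9, 10]
  [12, 6, 12]
  [7, 9, 9]

Each entry (A^⊗2)_ij equals the minimum over all length-2 walks i = v_0 → v_1 → … → v_2 = j of Σ_t A[v_t][v_{t+1}]. For example, for (i, j) = (0, 2) we minimise over 3 possible intermediate vertex sequences; the minimum is 10, attained along the walk 0 → 0 → 2.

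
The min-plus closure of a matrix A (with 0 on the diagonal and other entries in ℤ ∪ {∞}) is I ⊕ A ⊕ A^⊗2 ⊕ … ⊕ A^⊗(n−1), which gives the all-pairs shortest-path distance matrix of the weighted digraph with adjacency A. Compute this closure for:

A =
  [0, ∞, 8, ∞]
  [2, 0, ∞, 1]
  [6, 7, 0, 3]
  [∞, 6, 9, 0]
Closure =
  [0, 15, 8, 11]
  [2, 0, 10, 1]
  [6, 7, 0, 3]
  [8, 6, 9, 0]

This is the Floyd-Warshall all-pairs shortest-path computation. For each intermediate vertex k = 0, 1, …, 3, update dist[i][j] ← min(dist[i][j], dist[i][k] + dist[k][j]). The final matrix gives, for each (i, j), the minimum total weight of any directed path from i to j (possibly empty when i = j).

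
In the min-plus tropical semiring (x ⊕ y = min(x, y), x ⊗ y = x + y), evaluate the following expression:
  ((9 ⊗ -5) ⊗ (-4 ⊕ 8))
((9 ⊗ -5) ⊗ (-4 ⊕ 8)) = 0

Expand innermost to outermost. Recall ⊕ takes the minimum of its arguments and ⊗ takes their sum. Working out the expression ((9 ⊗ -5) ⊗ (-4 ⊕ 8)) gives 0.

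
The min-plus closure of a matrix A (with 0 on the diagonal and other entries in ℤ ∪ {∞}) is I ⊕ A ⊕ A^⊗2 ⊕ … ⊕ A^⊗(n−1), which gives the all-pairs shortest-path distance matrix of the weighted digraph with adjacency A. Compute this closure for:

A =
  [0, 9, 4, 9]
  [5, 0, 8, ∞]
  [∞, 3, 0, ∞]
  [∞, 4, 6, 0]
Closure =
  [0, 7, 4, 9]
  [5, 0, 8, 14]
  [8, 3, 0, 17]
  [9, 4, 6, 0]

This is the Floyd-Warshall all-pairs shortest-path computation. For each intermediate vertex k = 0, 1, …, 3, update dist[i][j] ← min(dist[i][j], dist[i][k] + dist[k][j]). The final matrix gives, for each (i, j), the minimum total weight of any directed path from i to j (possibly empty when i = j).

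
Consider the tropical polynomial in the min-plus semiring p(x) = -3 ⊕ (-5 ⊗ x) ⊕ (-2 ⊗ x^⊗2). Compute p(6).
p(6) = -3

A tropical monomial a ⊗ x^⊗i evaluates to a + i · x. Evaluating each term at x = 6:
  Term 0 contributes -3 + 0 · 6 = -3
  Term 1 contributes -5 + 1 · 6 = 1
  Term 2 contributes -2 + 2 · 6 = 10
p(6) = ⊕ of these = min[-3, 1, 10] = -3.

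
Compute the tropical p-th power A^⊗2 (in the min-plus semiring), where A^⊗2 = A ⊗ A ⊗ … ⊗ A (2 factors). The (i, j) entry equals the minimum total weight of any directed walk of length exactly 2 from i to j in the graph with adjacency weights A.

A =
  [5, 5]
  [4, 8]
A^⊗2 =
  [9, 10]
  [9, 9]

Each entry (A^⊗2)_ij equals the minimum over all length-2 walks i = v_0 → v_1 → … → v_2 = j of Σ_t A[v_t][v_{t+1}]. For example, for (i, j) = (0, 1) we minimise over 2 possible intermediate vertex sequences; the minimum is 10, attained along the walk 0 → 0 → 1.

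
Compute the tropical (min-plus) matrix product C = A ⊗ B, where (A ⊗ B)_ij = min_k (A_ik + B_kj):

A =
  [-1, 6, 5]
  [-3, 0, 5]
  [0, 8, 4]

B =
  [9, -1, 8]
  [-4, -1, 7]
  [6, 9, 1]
A ⊗ B =
  [2, -2, 6]
  [-4, -4, 5]
  [4, -1, 5]

Apply the min-plus product entry-by-entry:
  C[0][0] = min over k of (A[0][0] + B[0][0] = -1 + 9 = 8, A[0][1] + B[1][0] = 6 + -4 = 2, A[0][2] + B[2][0] = 5 + 6 = 11) = 2 (attained at k = 1)
  C[0][1] = min over k of (A[0][0] + B[0][1] = -1 + -1 = -2, A[0][1] + B[1][1] = 6 + -1 = 5, A[0][2] + B[2][1] = 5 + 9 = 14) = -2 (attained at k = 0)
  C[0][2] = min over k of (A[0][0] + B[0][2] = -1 + 8 = 7, A[0][1] + B[1][2] = 6 + 7 = 13, A[0][2] + B[2][2] = 5 + 1 = 6) = 6 (attained at k = 2)
  C[1][0] = min over k of (A[1][0] + B[0][0] = -3 + 9 = 6, A[1][1] + B[1][0] = 0 + -4 = -4, A[1][2] + B[2][0] = 5 + 6 = 11) = -4 (attained at k = 1)
  C[1][1] = min over k of (A[1][0] + B[0][1] = -3 + -1 = -4, A[1][1] + B[1][1] = 0 + -1 = -1, A[1][2] + B[2][1] = 5 + 9 = 14) = -4 (attained at k = 0)
  C[1][2] = min over k of (A[1][0] + B[0][2] = -3 + 8 = 5, A[1][1] + B[1][2] = 0 + 7 = 7, A[1][2] + B[2][2] = 5 + 1 = 6) = 5 (attained at k = 0)
  C[2][0] = min over k of (A[2][0] + B[0][0] = 0 + 9 = 9, A[2][1] + B[1][0] = 8 + -4 = 4, A[2][2] + B[2][0] = 4 + 6 = 10) = 4 (attained at k = 1)
  C[2][1] = min over k of (A[2][0] + B[0][1] = 0 + -1 = -1, A[2][1] + B[1][1] = 8 + -1 = 7, A[2][2] + B[2][1] = 4 + 9 = 13) = -1 (attained at k = 0)
  C[2][2] = min over k of (A[2][0] + B[0][2] = 0 + 8 = 8, A[2][1] + B[1][2] = 8 + 7 = 15, A[2][2] + B[2][2] = 4 + 1 = 5) = 5 (attained at k = 2)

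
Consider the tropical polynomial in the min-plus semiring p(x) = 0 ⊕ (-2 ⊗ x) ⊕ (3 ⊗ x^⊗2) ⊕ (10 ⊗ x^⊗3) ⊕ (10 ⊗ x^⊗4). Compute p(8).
p(8) = 0

A tropical monomial a ⊗ x^⊗i evaluates to a + i · x. Evaluating each term at x = 8:
  Term 0 contributes 0 + 0 · 8 = 0
  Term 1 contributes -2 + 1 · 8 = 6
  Term 2 contributes 3 + 2 · 8 = 19
  Term 3 contributes 10 + 3 · 8 = 34
  Term 4 contributes 10 + 4 · 8 = 42
p(8) = ⊕ of these = min[0, 6, 19, 34, 42] = 0.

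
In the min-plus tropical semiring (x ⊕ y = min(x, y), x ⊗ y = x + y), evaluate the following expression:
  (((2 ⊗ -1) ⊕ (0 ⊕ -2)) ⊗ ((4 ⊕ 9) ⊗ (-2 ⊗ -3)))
(((2 ⊗ -1) ⊕ (0 ⊕ -2)) ⊗ ((4 ⊕ 9) ⊗ (-2 ⊗ -3))) = -3

Expand innermost to outermost. Recall ⊕ takes the minimum of its arguments and ⊗ takes their sum. Working out the expression (((2 ⊗ -1) ⊕ (0 ⊕ -2)) ⊗ ((4 ⊕ 9) ⊗ (-2 ⊗ -3))) gives -3.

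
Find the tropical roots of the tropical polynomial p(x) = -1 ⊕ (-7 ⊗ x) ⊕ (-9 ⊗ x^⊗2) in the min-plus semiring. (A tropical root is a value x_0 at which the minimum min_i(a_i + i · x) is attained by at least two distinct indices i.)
Roots: {2, 6}

Each tropical root is a break point of the lower envelope of the lines y = a_i + i · x (there are 3 lines, with slopes 0, 1, ..., 2). Only the lines that attain the minimum somewhere contribute to roots; other lines are dominated. Here the surviving (envelope) indices are i = 2, i = 1, i = 0.
Intersections between consecutive envelope lines give the roots: for adjacent envelope indices i < j the intersection is x = (a_i − a_j) / (j − i). Reading off the sorted break points: {2, 6}.
Verification: at each break x_0, at least two indices attain the minimum of min_i(a_i + i · x_0).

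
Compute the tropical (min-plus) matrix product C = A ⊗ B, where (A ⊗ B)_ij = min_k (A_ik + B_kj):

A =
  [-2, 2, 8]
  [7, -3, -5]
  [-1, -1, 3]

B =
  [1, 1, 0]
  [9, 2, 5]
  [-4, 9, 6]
A ⊗ B =
  [-1, -1, -2]
  [-9, -1, 1]
  [-1, 0, -1]

Apply the min-plus product entry-by-entry:
  C[0][0] = min over k of (A[0][0] + B[0][0] = -2 + 1 = -1, A[0][1] + B[1][0] = 2 + 9 = 11, A[0][2] + B[2][0] = 8 + -4 = 4) = -1 (attained at k = 0)
  C[0][1] = min over k of (A[0][0] + B[0][1] = -2 + 1 = -1, A[0][1] + B[1][1] = 2 + 2 = 4, A[0][2] + B[2][1] = 8 + 9 = 17) = -1 (attained at k = 0)
  C[0][2] = min over k of (A[0][0] + B[0][2] = -2 + 0 = -2, A[0][1] + B[1][2] = 2 + 5 = 7, A[0][2] + B[2][2] = 8 + 6 = 14) = -2 (attained at k = 0)
  C[1][0] = min over k of (A[1][0] + B[0][0] = 7 + 1 = 8, A[1][1] + B[1][0] = -3 + 9 = 6, A[1][2] + B[2][0] = -5 + -4 = -9) = -9 (attained at k = 2)
  C[1][1] = min over k of (A[1][0] + B[0][1] = 7 + 1 = 8, A[1][1] + B[1][1] = -3 + 2 = -1, A[1][2] + B[2][1] = -5 + 9 = 4) = -1 (attained at k = 1)
  C[1][2] = min over k of (A[1][0] + B[0][2] = 7 + 0 = 7, A[1][1] + B[1][2] = -3 + 5 = 2, A[1][2] + B[2][2] = -5 + 6 = 1) = 1 (attained at k = 2)
  C[2][0] = min over k of (A[2][0] + B[0][0] = -1 + 1 = 0, A[2][1] + B[1][0] = -1 + 9 = 8, A[2][2] + B[2][0] = 3 + -4 = -1) = -1 (attained at k = 2)
  C[2][1] = min over k of (A[2][0] + B[0][1] = -1 + 1 = 0, A[2][1] + B[1][1] = -1 + 2 = 1, A[2][2] + B[2][1] = 3 + 9 = 12) = 0 (attained at k = 0)
  C[2][2] = min over k of (A[2][0] + B[0][2] = -1 + 0 = -1, A[2][1] + B[1][2] = -1 + 5 = 4, A[2][2] + B[2][2] = 3 + 6 = 9) = -1 (attained at k = 0)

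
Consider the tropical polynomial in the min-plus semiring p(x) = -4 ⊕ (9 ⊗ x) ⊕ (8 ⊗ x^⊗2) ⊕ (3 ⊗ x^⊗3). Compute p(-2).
p(-2) = -4

A tropical monomial a ⊗ x^⊗i evaluates to a + i · x. Evaluating each term at x = -2:
  Term 0 contributes -4 + 0 · -2 = -4
  Term 1 contributes 9 + 1 · -2 = 7
  Term 2 contributes 8 + 2 · -2 = 4
  Term 3 contributes 3 + 3 · -2 = -3
p(-2) = ⊕ of these = min[-4, 7, 4, -3] = -4.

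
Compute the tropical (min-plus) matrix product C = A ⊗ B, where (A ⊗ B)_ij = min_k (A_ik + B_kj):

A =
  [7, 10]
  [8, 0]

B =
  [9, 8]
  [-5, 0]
A ⊗ B =
  [5, 10]
  [-5, 0]

Apply the min-plus product entry-by-entry:
  C[0][0] = min over k of (A[0][0] + B[0][0] = 7 + 9 = 16, A[0][1] + B[1][0] = 10 + -5 = 5) = 5 (attained at k = 1)
  C[0][1] = min over k of (A[0][0] + B[0][1] = 7 + 8 = 15, A[0][1] + B[1][1] = 10 + 0 = 10) = 10 (attained at k = 1)
  C[1][0] = min over k of (A[1][0] + B[0][0] = 8 + 9 = 17, A[1][1] + B[1][0] = 0 + -5 = -5) = -5 (attained at k = 1)
  C[1][1] = min over k of (A[1][0] + B[0][1] = 8 + 8 = 16, A[1][1] + B[1][1] = 0 + 0 = 0) = 0 (attained at k = 1)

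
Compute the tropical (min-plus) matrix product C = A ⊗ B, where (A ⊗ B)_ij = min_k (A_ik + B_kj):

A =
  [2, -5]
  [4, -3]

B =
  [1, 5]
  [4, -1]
A ⊗ B =
  [-1, -6]
  [1, -4]

Apply the min-plus product entry-by-entry:
  C[0][0] = min over k of (A[0][0] + B[0][0] = 2 + 1 = 3, A[0][1] + B[1][0] = -5 + 4 = -1) = -1 (attained at k = 1)
  C[0][1] = min over k of (A[0][0] + B[0][1] = 2 + 5 = 7, A[0][1] + B[1][1] = -5 + -1 = -6) = -6 (attained at k = 1)
  C[1][0] = min over k of (A[1][0] + B[0][0] = 4 + 1 = 5, A[1][1] + B[1][0] = -3 + 4 = 1) = 1 (attained at k = 1)
  C[1][1] = min over k of (A[1][0] + B[0][1] = 4 + 5 = 9, A[1][1] + B[1][1] = -3 + -1 = -4) = -4 (attained at k = 1)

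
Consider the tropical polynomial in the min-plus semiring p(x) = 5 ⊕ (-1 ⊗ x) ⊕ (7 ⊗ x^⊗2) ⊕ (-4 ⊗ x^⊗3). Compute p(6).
p(6) = 5

A tropical monomial a ⊗ x^⊗i evaluates to a + i · x. Evaluating each term at x = 6:
  Term 0 contributes 5 + 0 · 6 = 5
  Term 1 contributes -1 + 1 · 6 = 5
  Term 2 contributes 7 + 2 · 6 = 19
  Term 3 contributes -4 + 3 · 6 = 14
p(6) = ⊕ of these = min[5, 5, 19, 14] = 5.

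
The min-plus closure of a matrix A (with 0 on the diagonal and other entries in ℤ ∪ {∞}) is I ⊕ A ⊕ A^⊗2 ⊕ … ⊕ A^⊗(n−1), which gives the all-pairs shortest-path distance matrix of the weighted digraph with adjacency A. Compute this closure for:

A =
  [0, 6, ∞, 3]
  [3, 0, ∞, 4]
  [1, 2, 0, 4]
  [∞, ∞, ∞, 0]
Closure =
  [0, 6, ∞, 3]
  [3, 0, ∞, 4]
  [1, 2, 0, 4]
  [∞, ∞, ∞, 0]

This is the Floyd-Warshall all-pairs shortest-path computation. For each intermediate vertex k = 0, 1, …, 3, update dist[i][j] ← min(dist[i][j], dist[i][k] + dist[k][j]). The final matrix gives, for each (i, j), the minimum total weight of any directed path from i to j (possibly empty when i = j).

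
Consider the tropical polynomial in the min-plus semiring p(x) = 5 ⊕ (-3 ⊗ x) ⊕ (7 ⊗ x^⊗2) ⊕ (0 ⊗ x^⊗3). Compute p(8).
p(8) = 5

A tropical monomial a ⊗ x^⊗i evaluates to a + i · x. Evaluating each term at x = 8:
  Term 0 contributes 5 + 0 · 8 = 5
  Term 1 contributes -3 + 1 · 8 = 5
  Term 2 contributes 7 + 2 · 8 = 23
  Term 3 contributes 0 + 3 · 8 = 24
p(8) = ⊕ of these = min[5, 5, 23, 24] = 5.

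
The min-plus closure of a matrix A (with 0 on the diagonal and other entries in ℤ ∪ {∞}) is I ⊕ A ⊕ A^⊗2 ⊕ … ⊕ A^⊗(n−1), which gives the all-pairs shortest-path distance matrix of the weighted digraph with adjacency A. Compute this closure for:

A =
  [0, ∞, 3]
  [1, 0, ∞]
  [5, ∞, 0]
Closure =
  [0, ∞, 3]
  [1, 0, 4]
  [5, ∞, 0]

This is the Floyd-Warshall all-pairs shortest-path computation. For each intermediate vertex k = 0, 1, …, 2, update dist[i][j] ← min(dist[i][j], dist[i][k] + dist[k][j]). The final matrix gives, for each (i, j), the minimum total weight of any directed path from i to j (possibly empty when i = j).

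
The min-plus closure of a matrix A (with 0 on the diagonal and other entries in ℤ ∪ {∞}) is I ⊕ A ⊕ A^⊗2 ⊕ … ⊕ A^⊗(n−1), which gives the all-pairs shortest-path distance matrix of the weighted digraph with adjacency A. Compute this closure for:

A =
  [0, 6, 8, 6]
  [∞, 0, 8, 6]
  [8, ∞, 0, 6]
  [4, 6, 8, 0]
Closure =
  [0, 6, 8, 6]
  [10, 0, 8, 6]
  [8, 12, 0, 6]
  [4, 6, 8, 0]

This is the Floyd-Warshall all-pairs shortest-path computation. For each intermediate vertex k = 0, 1, …, 3, update dist[i][j] ← min(dist[i][j], dist[i][k] + dist[k][j]). The final matrix gives, for each (i, j), the minimum total weight of any directed path from i to j (possibly empty when i = j).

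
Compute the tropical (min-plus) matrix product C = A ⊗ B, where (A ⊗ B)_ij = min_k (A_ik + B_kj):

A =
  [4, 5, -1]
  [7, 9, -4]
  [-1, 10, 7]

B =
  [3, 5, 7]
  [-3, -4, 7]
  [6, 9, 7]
A ⊗ B =
  [2, 1, 6]
  [2, 5, 3]
  [2, 4, 6]

Apply the min-plus product entry-by-entry:
  C[0][0] = min over k of (A[0][0] + B[0][0] = 4 + 3 = 7, A[0][1] + B[1][0] = 5 + -3 = 2, A[0][2] + B[2][0] = -1 + 6 = 5) = 2 (attained at k = 1)
  C[0][1] = min over k of (A[0][0] + B[0][1] = 4 + 5 = 9, A[0][1] + B[1][1] = 5 + -4 = 1, A[0][2] + B[2][1] = -1 + 9 = 8) = 1 (attained at k = 1)
  C[0][2] = min over k of (A[0][0] + B[0][2] = 4 + 7 = 11, A[0][1] + B[1][2] = 5 + 7 = 12, A[0][2] + B[2][2] = -1 + 7 = 6) = 6 (attained at k = 2)
  C[1][0] = min over k of (A[1][0] + B[0][0] = 7 + 3 = 10, A[1][1] + B[1][0] = 9 + -3 = 6, A[1][2] + B[2][0] = -4 + 6 = 2) = 2 (attained at k = 2)
  C[1][1] = min over k of (A[1][0] + B[0][1] = 7 + 5 = 12, A[1][1] + B[1][1] = 9 + -4 = 5, A[1][2] + B[2][1] = -4 + 9 = 5) = 5 (attained at k = 1)
  C[1][2] = min over k of (A[1][0] + B[0][2] = 7 + 7 = 14, A[1][1] + B[1][2] = 9 + 7 = 16, A[1][2] + B[2][2] = -4 + 7 = 3) = 3 (attained at k = 2)
  C[2][0] = min over k of (A[2][0] + B[0][0] = -1 + 3 = 2, A[2][1] + B[1][0] = 10 + -3 = 7, A[2][2] + B[2][0] = 7 + 6 = 13) = 2 (attained at k = 0)
  C[2][1] = min over k of (A[2][0] + B[0][1] = -1 + 5 = 4, A[2][1] + B[1][1] = 10 + -4 = 6, A[2][2] + B[2][1] = 7 + 9 = 16) = 4 (attained at k = 0)
  C[2][2] = min over k of (A[2][0] + B[0][2] = -1 + 7 = 6, A[2][1] + B[1][2] = 10 + 7 = 17, A[2][2] + B[2][2] = 7 + 7 = 14) = 6 (attained at k = 0)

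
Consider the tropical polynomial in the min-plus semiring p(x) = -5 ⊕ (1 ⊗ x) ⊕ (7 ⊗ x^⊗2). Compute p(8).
p(8) = -5

A tropical monomial a ⊗ x^⊗i evaluates to a + i · x. Evaluating each term at x = 8:
  Term 0 contributes -5 + 0 · 8 = -5
  Term 1 contributes 1 + 1 · 8 = 9
  Term 2 contributes 7 + 2 · 8 = 23
p(8) = ⊕ of these = min[-5, 9, 23] = -5.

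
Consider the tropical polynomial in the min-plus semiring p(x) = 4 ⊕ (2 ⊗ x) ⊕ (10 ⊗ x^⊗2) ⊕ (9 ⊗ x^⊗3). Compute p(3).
p(3) = 4

A tropical monomial a ⊗ x^⊗i evaluates to a + i · x. Evaluating each term at x = 3:
  Term 0 contributes 4 + 0 · 3 = 4
  Term 1 contributes 2 + 1 · 3 = 5
  Term 2 contributes 10 + 2 · 3 = 16
  Term 3 contributes 9 + 3 · 3 = 18
p(3) = ⊕ of these = min[4, 5, 16, 18] = 4.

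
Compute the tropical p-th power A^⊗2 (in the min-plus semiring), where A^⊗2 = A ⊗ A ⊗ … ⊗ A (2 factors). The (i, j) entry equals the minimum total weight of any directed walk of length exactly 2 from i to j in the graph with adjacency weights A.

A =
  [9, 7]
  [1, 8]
A^⊗2 =
  [8, 15]
  [9, 8]

Each entry (A^⊗2)_ij equals the minimum over all length-2 walks i = v_0 → v_1 → … → v_2 = j of Σ_t A[v_t][v_{t+1}]. For example, for (i, j) = (0, 1) we minimise over 2 possible intermediate vertex sequences; the minimum is 15, attained along the walk 0 → 1 → 1.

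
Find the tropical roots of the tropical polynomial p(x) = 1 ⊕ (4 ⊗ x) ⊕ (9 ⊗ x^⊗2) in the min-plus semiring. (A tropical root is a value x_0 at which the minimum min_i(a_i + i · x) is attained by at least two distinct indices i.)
Roots: {-5, -3}

Each tropical root is a break point of the lower envelope of the lines y = a_i + i · x (there are 3 lines, with slopes 0, 1, ..., 2). Only the lines that attain the minimum somewhere contribute to roots; other lines are dominated. Here the surviving (envelope) indices are i = 2, i = 1, i = 0.
Intersections between consecutive envelope lines give the roots: for adjacent envelope indices i < j the intersection is x = (a_i − a_j) / (j − i). Reading off the sorted break points: {-5, -3}.
Verification: at each break x_0, at least two indices attain the minimum of min_i(a_i + i · x_0).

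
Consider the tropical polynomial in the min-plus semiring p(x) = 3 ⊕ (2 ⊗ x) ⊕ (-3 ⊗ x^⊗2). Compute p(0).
p(0) = -3

A tropical monomial a ⊗ x^⊗i evaluates to a + i · x. Evaluating each term at x = 0:
  Term 0 contributes 3 + 0 · 0 = 3
  Term 1 contributes 2 + 1 · 0 = 2
  Term 2 contributes -3 + 2 · 0 = -3
p(0) = ⊕ of these = min[3, 2, -3] = -3.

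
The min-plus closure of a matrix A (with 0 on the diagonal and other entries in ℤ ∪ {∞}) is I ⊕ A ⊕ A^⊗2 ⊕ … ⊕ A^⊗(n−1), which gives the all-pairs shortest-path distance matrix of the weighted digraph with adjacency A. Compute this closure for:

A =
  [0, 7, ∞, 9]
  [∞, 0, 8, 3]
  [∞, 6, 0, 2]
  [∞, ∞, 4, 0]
Closure =
  [0, 7, 13, 9]
  [∞, 0, 7, 3]
  [∞, 6, 0, 2]
  [∞, 10, 4, 0]

This is the Floyd-Warshall all-pairs shortest-path computation. For each intermediate vertex k = 0, 1, …, 3, update dist[i][j] ← min(dist[i][j], dist[i][k] + dist[k][j]). The final matrix gives, for each (i, j), the minimum total weight of any directed path from i to j (possibly empty when i = j).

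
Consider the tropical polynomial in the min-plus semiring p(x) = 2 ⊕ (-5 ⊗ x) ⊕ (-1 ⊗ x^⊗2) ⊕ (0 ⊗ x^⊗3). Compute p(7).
p(7) = 2

A tropical monomial a ⊗ x^⊗i evaluates to a + i · x. Evaluating each term at x = 7:
  Term 0 contributes 2 + 0 · 7 = 2
  Term 1 contributes -5 + 1 · 7 = 2
  Term 2 contributes -1 + 2 · 7 = 13
  Term 3 contributes 0 + 3 · 7 = 21
p(7) = ⊕ of these = min[2, 2, 13, 21] = 2.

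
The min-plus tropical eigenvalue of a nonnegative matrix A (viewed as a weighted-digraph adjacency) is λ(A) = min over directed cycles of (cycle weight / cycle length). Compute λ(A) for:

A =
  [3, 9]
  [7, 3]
λ(A) = 3

Enumerate directed cycles and compute their means (weight / length). Sample:
  cycle 0 → 0: weight = 3, length = 1, mean = 3/1 ≈ 3.000
  cycle 1 → 1: weight = 3, length = 1, mean = 3/1 ≈ 3.000
  cycle 0 → 1 → 0: weight = 16, length = 2, mean = 16/2 ≈ 8.000
  cycle 1 → 0 → 1: weight = 16, length = 2, mean = 16/2 ≈ 8.000
Minimum mean = 3.000, attained e.g. along the cycle 0 → 0 with weight 3 and length 1. So λ(A) = 3/1 = 3.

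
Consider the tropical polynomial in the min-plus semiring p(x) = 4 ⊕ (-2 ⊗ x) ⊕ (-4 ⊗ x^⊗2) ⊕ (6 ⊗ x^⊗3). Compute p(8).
p(8) = 4

A tropical monomial a ⊗ x^⊗i evaluates to a + i · x. Evaluating each term at x = 8:
  Term 0 contributes 4 + 0 · 8 = 4
  Term 1 contributes -2 + 1 · 8 = 6
  Term 2 contributes -4 + 2 · 8 = 12
  Term 3 contributes 6 + 3 · 8 = 30
p(8) = ⊕ of these = min[4, 6, 12, 30] = 4.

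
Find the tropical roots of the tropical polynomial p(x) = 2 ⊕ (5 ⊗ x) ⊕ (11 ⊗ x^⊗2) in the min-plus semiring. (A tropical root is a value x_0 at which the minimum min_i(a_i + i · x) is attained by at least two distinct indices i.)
Roots: {-6, -3}

Each tropical root is a break point of the lower envelope of the lines y = a_i + i · x (there are 3 lines, with slopes 0, 1, ..., 2). Only the lines that attain the minimum somewhere contribute to roots; other lines are dominated. Here the surviving (envelope) indices are i = 2, i = 1, i = 0.
Intersections between consecutive envelope lines give the roots: for adjacent envelope indices i < j the intersection is x = (a_i − a_j) / (j − i). Reading off the sorted break points: {-6, -3}.
Verification: at each break x_0, at least two indices attain the minimum of min_i(a_i + i · x_0).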